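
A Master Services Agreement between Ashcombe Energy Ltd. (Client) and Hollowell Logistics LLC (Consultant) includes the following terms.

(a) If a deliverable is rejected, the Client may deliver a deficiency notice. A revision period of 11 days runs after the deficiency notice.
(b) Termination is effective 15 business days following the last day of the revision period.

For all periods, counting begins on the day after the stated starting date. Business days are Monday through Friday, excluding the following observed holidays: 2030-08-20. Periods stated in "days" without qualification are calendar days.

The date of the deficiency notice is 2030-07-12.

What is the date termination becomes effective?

2030-08-13

Adding 11 calendar days to 2030-07-12 gives 2030-07-23, which is the last day of the revision period.
From Tuesday, 2030-07-23, 15 business days (Jul 24, Jul 25, Jul 26, Jul 29, …, Aug 9, Aug 12, Aug 13, skipping weekends) brings us to Tuesday, 2030-08-13, which is the date termination becomes effective.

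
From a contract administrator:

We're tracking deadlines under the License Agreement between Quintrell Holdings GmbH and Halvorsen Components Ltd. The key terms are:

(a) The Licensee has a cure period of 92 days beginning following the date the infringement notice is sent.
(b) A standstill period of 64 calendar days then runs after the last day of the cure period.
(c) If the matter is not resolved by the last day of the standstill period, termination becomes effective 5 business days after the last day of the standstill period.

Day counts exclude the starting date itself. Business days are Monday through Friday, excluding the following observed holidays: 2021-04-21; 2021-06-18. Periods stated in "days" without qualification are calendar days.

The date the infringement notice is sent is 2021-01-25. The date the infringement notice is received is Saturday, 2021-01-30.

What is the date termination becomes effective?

Adding 92 calendar days to 2021-01-25 gives 2021-04-27, which is the last day of the cure period.
The last day of the standstill period: 2021-04-27 + 64 days = 2021-06-30.
The date termination becomes effective: counting 5 business days from Wednesday, 2021-06-30 (Jul 1, Jul 2, Jul 5, Jul 6, Jul 7, skipping weekends) reaches Wednesday, 2021-07-07.

2021-07-07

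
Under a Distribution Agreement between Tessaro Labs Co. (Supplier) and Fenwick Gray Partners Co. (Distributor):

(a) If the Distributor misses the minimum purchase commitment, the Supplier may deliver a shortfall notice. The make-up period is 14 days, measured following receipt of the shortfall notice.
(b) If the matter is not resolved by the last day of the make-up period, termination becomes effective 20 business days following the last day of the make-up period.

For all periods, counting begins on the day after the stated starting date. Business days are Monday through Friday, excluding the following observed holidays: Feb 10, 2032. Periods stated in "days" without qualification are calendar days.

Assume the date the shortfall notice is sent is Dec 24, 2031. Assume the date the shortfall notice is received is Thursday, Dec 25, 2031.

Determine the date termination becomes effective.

Adding 14 calendar days to Dec 25, 2031 gives Jan 8, 2032, which is the last day of the make-up period.
From Thursday, Jan 8, 2032, 20 business days (Jan 9, Jan 12, Jan 13, Jan 14, …, Feb 3, Feb 4, Feb 5, skipping weekends) brings us to Thursday, Feb 5, 2032, which is the date termination becomes effective.

Feb 5, 2032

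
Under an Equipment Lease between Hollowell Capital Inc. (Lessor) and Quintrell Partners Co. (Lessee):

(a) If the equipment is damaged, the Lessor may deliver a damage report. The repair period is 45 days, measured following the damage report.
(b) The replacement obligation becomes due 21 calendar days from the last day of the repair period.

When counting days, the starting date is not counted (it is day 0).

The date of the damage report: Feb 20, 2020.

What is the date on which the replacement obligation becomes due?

Apr 26, 2020

The last day of the repair period: Feb 20, 2020 + 45 days = Apr 5, 2020.
The date on which the replacement obligation becomes due: Apr 5, 2020 + 21 days = Apr 26, 2020.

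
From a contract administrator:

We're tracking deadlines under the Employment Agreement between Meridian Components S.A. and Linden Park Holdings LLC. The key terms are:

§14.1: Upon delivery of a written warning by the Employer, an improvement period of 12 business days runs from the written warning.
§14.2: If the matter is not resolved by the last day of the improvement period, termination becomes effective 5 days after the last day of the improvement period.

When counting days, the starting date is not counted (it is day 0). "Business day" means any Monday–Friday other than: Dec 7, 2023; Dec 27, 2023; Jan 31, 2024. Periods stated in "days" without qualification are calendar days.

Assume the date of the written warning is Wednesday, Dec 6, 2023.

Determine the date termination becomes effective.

The last day of the improvement period: 12 business days after Wednesday, Dec 6, 2023, skipping weekends and the listed holiday on Dec 7 — Dec 8, Dec 11, Dec 12, Dec 13, …, Dec 21, Dec 22, Dec 25 — lands on Monday, Dec 25, 2023.
The date termination becomes effective: 5 calendar days after Dec 25, 2023 is Dec 30, 2023.

Dec 30, 2023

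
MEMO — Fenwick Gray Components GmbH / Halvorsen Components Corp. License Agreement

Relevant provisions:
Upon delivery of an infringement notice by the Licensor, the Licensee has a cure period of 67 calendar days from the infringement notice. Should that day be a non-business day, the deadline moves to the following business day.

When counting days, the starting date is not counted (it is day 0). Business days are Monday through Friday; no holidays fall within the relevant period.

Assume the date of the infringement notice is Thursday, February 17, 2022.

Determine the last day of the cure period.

April 25, 2022

Adding 67 calendar days to February 17, 2022 gives April 25, 2022, which is the last day of the cure period. April 25, 2022 is a Monday, so no roll-forward applies.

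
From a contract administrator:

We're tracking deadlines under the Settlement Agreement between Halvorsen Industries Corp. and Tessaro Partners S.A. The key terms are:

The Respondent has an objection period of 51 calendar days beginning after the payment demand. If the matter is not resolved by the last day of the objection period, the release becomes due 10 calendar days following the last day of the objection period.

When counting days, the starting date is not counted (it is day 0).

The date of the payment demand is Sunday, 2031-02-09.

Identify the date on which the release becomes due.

2031-04-11

The last day of the objection period: 51 calendar days after 2031-02-09 is 2031-04-01.
Adding 10 calendar days to 2031-04-01 gives 2031-04-11, which is the date on which the release becomes due.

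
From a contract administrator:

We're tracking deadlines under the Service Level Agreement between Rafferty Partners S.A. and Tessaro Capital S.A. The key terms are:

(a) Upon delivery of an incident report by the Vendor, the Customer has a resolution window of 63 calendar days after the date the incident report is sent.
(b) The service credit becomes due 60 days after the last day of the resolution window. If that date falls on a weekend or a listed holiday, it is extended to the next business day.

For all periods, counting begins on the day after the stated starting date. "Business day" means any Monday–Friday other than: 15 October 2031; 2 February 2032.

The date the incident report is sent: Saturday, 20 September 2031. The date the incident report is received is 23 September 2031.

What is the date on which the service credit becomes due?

21 January 2032

The last day of the resolution window: 20 September 2031 + 63 days = 22 November 2031.
The date on which the service credit becomes due: 60 calendar days after 22 November 2031 is 21 January 2032. 21 January 2032 is a Wednesday and is not a listed holiday, so no roll-forward applies.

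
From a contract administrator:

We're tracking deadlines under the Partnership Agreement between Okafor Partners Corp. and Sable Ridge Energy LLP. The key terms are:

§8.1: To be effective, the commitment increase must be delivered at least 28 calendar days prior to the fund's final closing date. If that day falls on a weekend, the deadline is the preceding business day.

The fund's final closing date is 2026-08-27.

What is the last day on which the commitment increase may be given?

Counting back 28 calendar days from 2026-08-27 gives 2026-07-30. That is a Thursday, so no adjustment is needed.

2026-07-30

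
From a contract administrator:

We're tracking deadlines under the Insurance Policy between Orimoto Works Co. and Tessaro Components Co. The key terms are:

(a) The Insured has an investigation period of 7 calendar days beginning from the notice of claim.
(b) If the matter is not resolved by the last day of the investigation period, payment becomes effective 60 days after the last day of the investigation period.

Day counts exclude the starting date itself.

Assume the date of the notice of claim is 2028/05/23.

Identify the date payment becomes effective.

The last day of the investigation period: 7 calendar days after 2028/05/23 is 2028/05/30.
The date payment becomes effective: 60 calendar days after 2028/05/30 is 2028/07/29.

2028/07/29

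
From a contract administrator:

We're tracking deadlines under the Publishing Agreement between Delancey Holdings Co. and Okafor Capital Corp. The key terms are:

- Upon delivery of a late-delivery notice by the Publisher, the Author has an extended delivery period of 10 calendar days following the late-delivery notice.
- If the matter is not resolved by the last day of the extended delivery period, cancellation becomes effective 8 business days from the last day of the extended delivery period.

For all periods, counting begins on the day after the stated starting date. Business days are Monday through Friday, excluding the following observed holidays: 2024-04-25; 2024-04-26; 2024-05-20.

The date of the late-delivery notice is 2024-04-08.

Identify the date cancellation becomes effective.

Adding 10 calendar days to 2024-04-08 gives 2024-04-18, which is the last day of the extended delivery period.
The date cancellation becomes effective: counting 8 business days from Thursday, 2024-04-18 (Apr 19, Apr 22, Apr 23, Apr 24, Apr 29, Apr 30, May 1, May 2, skipping weekends and the listed holidays on Apr 25, Apr 26) reaches Thursday, 2024-05-02.

2024-05-02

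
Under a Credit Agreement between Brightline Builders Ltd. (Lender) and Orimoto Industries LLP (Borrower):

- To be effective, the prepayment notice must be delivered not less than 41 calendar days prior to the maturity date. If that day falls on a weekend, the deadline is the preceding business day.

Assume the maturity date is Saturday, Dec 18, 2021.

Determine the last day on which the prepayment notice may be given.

Counting back 41 calendar days from Dec 18, 2021 gives Nov 7, 2021. That is a Sunday, so the deadline moves back to Friday, Nov 5, 2021.

Nov 5, 2021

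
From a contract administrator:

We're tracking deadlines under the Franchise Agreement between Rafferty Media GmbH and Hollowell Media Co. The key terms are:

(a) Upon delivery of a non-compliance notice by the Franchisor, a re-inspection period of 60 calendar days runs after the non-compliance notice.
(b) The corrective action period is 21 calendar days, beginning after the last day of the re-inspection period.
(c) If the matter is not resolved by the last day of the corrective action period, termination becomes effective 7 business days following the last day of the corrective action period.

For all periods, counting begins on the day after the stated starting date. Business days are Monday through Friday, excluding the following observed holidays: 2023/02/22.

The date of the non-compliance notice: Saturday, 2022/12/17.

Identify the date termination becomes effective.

Adding 60 calendar days to 2022/12/17 gives 2023/02/15, which is the last day of the re-inspection period.
Adding 21 calendar days to 2023/02/15 gives 2023/03/08, which is the last day of the corrective action period.
The date termination becomes effective: counting 7 business days from Wednesday, 2023/03/08 (Mar 9, Mar 10, Mar 13, Mar 14, Mar 15, Mar 16, Mar 17, skipping weekends) reaches Friday, 2023/03/17.

2023/03/17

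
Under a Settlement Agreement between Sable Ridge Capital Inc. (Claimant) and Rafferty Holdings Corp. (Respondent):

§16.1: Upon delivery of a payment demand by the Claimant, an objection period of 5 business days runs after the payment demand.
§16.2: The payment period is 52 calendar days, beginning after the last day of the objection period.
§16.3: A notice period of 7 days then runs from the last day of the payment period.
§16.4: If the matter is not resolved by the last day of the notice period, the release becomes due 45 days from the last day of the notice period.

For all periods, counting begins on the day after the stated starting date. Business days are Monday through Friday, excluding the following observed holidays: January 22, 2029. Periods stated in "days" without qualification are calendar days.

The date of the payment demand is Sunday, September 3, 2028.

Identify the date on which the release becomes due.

December 21, 2028

The last day of the objection period: 5 business days after Sunday, September 3, 2028, skipping weekends — Sep 4, Sep 5, Sep 6, Sep 7, Sep 8 — lands on Friday, September 8, 2028.
The last day of the payment period: 52 calendar days after September 8, 2028 is October 30, 2028.
Adding 7 calendar days to October 30, 2028 gives November 6, 2028, which is the last day of the notice period.
Adding 45 calendar days to November 6, 2028 gives December 21, 2028, which is the date on which the release becomes due.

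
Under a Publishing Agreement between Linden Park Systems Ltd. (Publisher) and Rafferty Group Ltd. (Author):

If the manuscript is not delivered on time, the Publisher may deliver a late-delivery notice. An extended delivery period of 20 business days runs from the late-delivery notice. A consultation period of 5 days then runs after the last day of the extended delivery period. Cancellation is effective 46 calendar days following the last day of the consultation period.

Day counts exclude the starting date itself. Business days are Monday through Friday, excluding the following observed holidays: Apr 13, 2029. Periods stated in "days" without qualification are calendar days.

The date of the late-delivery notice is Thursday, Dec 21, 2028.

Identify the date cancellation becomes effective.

The last day of the extended delivery period: counting 20 business days from Thursday, Dec 21, 2028 (Dec 22, Dec 25, Dec 26, Dec 27, …, Jan 16, Jan 17, Jan 18, skipping weekends) reaches Thursday, Jan 18, 2029.
The last day of the consultation period: 5 calendar days after Jan 18, 2029 is Jan 23, 2029.
The date cancellation becomes effective: 46 calendar days after Jan 23, 2029 is Mar 10, 2029.

Mar 10, 2029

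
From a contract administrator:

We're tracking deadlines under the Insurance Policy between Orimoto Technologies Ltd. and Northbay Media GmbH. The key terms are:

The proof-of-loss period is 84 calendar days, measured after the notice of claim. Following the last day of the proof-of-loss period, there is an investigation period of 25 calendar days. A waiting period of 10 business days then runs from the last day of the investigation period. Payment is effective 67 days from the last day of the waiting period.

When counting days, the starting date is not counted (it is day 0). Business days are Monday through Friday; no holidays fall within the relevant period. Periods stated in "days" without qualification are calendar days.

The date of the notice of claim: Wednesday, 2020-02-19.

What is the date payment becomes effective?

The last day of the proof-of-loss period: 84 calendar days after 2020-02-19 is 2020-05-13.
The last day of the investigation period: 25 calendar days after 2020-05-13 is 2020-06-07.
From Sunday, 2020-06-07, 10 business days (Jun 8, Jun 9, Jun 10, Jun 11, Jun 12, Jun 15, Jun 16, Jun 17, Jun 18, Jun 19, skipping weekends) brings us to Friday, 2020-06-19, which is the last day of the waiting period.
The date payment becomes effective: 2020-06-19 + 67 days = 2020-08-25.

2020-08-25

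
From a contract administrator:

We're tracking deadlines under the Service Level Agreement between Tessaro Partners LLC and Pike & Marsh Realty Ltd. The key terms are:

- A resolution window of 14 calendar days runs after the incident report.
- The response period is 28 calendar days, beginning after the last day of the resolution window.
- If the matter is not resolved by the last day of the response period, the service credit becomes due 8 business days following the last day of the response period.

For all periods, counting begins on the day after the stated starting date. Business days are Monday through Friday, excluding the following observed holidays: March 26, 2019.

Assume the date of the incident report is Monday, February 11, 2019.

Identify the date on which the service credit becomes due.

April 5, 2019

Adding 14 calendar days to February 11, 2019 gives February 25, 2019, which is the last day of the resolution window.
The last day of the response period: February 25, 2019 + 28 days = March 25, 2019.
From Monday, March 25, 2019, 8 business days (Mar 27, Mar 28, Mar 29, Apr 1, Apr 2, Apr 3, Apr 4, Apr 5, skipping weekends and the listed holiday on Mar 26) brings us to Friday, April 5, 2019, which is the date on which the service credit becomes due.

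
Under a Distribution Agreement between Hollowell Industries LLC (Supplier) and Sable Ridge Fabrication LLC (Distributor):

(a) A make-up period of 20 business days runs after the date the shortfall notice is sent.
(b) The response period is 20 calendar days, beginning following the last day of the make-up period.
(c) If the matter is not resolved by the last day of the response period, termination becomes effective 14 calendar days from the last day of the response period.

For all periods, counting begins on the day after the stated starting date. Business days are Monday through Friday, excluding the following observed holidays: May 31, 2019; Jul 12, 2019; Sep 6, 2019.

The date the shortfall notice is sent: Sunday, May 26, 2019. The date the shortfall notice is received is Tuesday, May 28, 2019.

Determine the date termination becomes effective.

From Sunday, May 26, 2019, 20 business days (May 27, May 28, May 29, May 30, …, Jun 20, Jun 21, Jun 24, skipping weekends and the listed holiday on May 31) brings us to Monday, Jun 24, 2019, which is the last day of the make-up period.
Adding 20 calendar days to Jun 24, 2019 gives Jul 14, 2019, which is the last day of the response period.
Adding 14 calendar days to Jul 14, 2019 gives Jul 28, 2019, which is the date termination becomes effective.

Jul 28, 2019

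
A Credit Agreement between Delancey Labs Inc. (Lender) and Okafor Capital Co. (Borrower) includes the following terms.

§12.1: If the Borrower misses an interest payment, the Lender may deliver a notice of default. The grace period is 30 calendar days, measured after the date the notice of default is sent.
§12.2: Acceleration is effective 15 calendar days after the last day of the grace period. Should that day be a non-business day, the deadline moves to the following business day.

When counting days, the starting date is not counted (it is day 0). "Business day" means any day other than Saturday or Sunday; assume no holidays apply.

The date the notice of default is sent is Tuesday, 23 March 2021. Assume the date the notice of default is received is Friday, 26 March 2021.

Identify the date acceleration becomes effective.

Adding 30 calendar days to 23 March 2021 gives 22 April 2021, which is the last day of the grace period.
The date acceleration becomes effective: 22 April 2021 + 15 days = 7 May 2021. 7 May 2021 is a Friday, so no roll-forward applies.

7 May 2021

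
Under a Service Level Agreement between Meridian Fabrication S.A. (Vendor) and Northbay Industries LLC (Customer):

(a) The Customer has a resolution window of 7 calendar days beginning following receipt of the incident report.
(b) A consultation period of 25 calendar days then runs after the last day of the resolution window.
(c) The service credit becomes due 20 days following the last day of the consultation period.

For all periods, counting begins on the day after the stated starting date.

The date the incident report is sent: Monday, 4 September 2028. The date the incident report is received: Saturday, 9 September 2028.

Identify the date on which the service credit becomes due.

The last day of the resolution window: 7 calendar days after 9 September 2028 is 16 September 2028.
The last day of the consultation period: 25 calendar days after 16 September 2028 is 11 October 2028.
The date on which the service credit becomes due: 11 October 2028 + 20 days = 31 October 2028.

31 October 2028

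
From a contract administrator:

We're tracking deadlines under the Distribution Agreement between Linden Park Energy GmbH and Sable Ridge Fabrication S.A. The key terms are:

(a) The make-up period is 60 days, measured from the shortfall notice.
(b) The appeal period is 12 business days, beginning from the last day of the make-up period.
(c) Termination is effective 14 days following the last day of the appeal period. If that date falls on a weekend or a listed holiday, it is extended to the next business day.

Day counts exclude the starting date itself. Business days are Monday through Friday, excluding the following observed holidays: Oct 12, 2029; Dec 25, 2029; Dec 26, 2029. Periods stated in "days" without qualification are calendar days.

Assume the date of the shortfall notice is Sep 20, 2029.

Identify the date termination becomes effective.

The last day of the make-up period: Sep 20, 2029 + 60 days = Nov 19, 2029.
The last day of the appeal period: counting 12 business days from Monday, Nov 19, 2029 (Nov 20, Nov 21, Nov 22, Nov 23, …, Dec 3, Dec 4, Dec 5, skipping weekends) reaches Wednesday, Dec 5, 2029.
The date termination becomes effective: 14 calendar days after Dec 5, 2029 is Dec 19, 2029. Dec 19, 2029 is a Wednesday and is not a listed holiday, so no roll-forward applies.

Dec 19, 2029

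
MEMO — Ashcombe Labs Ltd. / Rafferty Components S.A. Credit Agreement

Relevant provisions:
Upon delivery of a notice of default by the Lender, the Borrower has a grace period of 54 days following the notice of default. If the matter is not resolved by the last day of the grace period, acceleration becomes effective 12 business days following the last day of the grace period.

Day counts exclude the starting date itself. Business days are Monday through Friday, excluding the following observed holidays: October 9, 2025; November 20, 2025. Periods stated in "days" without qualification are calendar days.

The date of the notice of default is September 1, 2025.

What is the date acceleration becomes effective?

November 11, 2025

Adding 54 calendar days to September 1, 2025 gives October 25, 2025, which is the last day of the grace period.
The date acceleration becomes effective: counting 12 business days from Saturday, October 25, 2025 (Oct 27, Oct 28, Oct 29, Oct 30, …, Nov 7, Nov 10, Nov 11, skipping weekends) reaches Tuesday, November 11, 2025.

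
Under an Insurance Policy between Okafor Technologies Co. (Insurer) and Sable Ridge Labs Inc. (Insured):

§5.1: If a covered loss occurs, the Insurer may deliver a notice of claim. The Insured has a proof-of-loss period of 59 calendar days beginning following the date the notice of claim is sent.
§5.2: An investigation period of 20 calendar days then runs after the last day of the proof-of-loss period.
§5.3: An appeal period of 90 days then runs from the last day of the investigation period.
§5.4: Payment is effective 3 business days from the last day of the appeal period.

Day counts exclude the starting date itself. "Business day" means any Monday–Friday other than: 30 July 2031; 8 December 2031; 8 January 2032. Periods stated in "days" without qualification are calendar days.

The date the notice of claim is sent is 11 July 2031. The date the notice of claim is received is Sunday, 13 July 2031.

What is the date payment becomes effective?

The last day of the proof-of-loss period: 11 July 2031 + 59 days = 8 September 2031.
Adding 20 calendar days to 8 September 2031 gives 28 September 2031, which is the last day of the investigation period.
Adding 90 calendar days to 28 September 2031 gives 27 December 2031, which is the last day of the appeal period.
The date payment becomes effective: 3 business days after Saturday, 27 December 2031, skipping weekends — Dec 29, Dec 30, Dec 31 — lands on Wednesday, 31 December 2031.

31 December 2031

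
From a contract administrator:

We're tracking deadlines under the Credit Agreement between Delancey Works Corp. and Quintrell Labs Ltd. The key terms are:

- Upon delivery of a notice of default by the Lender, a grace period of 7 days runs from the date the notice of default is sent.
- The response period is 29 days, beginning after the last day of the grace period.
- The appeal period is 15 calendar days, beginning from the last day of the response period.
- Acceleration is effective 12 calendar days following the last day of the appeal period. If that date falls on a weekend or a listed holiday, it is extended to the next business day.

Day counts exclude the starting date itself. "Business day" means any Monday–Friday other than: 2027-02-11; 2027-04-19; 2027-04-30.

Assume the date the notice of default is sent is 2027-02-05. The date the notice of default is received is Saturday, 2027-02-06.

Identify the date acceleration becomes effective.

2027-04-09

The last day of the grace period: 7 calendar days after 2027-02-05 is 2027-02-12.
The last day of the response period: 2027-02-12 + 29 days = 2027-03-13.
The last day of the appeal period: 2027-03-13 + 15 days = 2027-03-28.
Adding 12 calendar days to 2027-03-28 gives 2027-04-09, which is the date acceleration becomes effective. 2027-04-09 is a Friday and is not a listed holiday, so no roll-forward applies.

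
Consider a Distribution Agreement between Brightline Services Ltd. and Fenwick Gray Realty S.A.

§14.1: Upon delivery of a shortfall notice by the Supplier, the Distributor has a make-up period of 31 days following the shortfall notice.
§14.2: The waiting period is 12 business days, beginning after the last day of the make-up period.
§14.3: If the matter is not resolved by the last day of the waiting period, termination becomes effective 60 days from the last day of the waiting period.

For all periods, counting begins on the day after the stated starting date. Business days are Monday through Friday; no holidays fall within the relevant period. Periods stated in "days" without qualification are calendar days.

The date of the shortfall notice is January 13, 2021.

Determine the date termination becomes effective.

The last day of the make-up period: 31 calendar days after January 13, 2021 is February 13, 2021.
The last day of the waiting period: counting 12 business days from Saturday, February 13, 2021 (Feb 15, Feb 16, Feb 17, Feb 18, …, Feb 26, Mar 1, Mar 2, skipping weekends) reaches Tuesday, March 2, 2021.
The date termination becomes effective: 60 calendar days after March 2, 2021 is May 1, 2021.

May 1, 2021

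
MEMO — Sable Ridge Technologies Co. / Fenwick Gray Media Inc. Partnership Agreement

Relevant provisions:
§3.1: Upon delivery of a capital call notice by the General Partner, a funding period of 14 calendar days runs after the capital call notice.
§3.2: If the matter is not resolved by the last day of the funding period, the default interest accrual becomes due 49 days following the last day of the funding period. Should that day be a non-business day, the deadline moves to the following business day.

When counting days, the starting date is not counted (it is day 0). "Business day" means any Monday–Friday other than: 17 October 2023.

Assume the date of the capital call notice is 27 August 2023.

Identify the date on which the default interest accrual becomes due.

The last day of the funding period: 14 calendar days after 27 August 2023 is 10 September 2023.
Adding 49 calendar days to 10 September 2023 gives 29 October 2023, which is the date on which the default interest accrual becomes due. That falls on a Sunday, so it rolls to the next business day, Monday, 30 October 2023.

30 October 2023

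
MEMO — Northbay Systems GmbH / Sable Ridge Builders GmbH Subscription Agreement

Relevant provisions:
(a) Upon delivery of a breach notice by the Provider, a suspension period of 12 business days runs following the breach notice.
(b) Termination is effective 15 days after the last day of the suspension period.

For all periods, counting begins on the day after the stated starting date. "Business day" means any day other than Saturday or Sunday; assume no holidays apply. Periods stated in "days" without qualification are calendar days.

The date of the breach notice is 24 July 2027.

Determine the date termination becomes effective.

25 August 2027

From Saturday, 24 July 2027, 12 business days (Jul 26, Jul 27, Jul 28, Jul 29, …, Aug 6, Aug 9, Aug 10, skipping weekends) brings us to Tuesday, 10 August 2027, which is the last day of the suspension period.
Adding 15 calendar days to 10 August 2027 gives 25 August 2027, which is the date termination becomes effective.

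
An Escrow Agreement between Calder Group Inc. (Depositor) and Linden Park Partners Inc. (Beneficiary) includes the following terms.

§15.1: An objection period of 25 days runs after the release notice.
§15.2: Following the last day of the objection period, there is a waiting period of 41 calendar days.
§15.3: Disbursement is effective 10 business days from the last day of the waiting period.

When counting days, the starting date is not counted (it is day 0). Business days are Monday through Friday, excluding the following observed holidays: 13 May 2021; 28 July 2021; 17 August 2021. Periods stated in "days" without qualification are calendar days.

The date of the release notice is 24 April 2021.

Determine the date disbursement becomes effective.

13 July 2021

The last day of the objection period: 25 calendar days after 24 April 2021 is 19 May 2021.
The last day of the waiting period: 19 May 2021 + 41 days = 29 June 2021.
From Tuesday, 29 June 2021, 10 business days (Jun 30, Jul 1, Jul 2, Jul 5, Jul 6, Jul 7, Jul 8, Jul 9, Jul 12, Jul 13, skipping weekends) brings us to Tuesday, 13 July 2021, which is the date disbursement becomes effective.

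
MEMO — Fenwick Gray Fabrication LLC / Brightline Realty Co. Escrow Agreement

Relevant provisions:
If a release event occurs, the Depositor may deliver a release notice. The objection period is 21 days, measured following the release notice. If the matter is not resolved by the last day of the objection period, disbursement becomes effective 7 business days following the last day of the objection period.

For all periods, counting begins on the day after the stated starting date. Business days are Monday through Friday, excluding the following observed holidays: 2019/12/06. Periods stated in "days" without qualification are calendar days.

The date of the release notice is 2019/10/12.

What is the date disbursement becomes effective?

The last day of the objection period: 2019/10/12 + 21 days = 2019/11/02.
The date disbursement becomes effective: counting 7 business days from Saturday, 2019/11/02 (Nov 4, Nov 5, Nov 6, Nov 7, Nov 8, Nov 11, Nov 12, skipping weekends) reaches Tuesday, 2019/11/12.

2019/11/12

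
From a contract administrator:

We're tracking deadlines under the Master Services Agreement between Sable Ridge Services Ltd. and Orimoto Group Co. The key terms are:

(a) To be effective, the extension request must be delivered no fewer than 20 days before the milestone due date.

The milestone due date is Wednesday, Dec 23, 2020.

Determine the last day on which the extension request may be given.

Counting back 20 calendar days from Dec 23, 2020 gives Dec 3, 2020.

Dec 3, 2020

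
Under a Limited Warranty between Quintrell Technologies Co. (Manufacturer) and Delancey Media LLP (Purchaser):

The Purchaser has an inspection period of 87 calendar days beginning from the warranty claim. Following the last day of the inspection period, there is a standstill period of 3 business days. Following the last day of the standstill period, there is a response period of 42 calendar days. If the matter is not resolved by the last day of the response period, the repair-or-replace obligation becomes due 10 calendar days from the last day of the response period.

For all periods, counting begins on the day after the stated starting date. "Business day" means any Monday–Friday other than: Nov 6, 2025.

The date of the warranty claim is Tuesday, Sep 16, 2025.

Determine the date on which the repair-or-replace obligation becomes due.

Feb 7, 2026

The last day of the inspection period: Sep 16, 2025 + 87 days = Dec 12, 2025.
The last day of the standstill period: 3 business days after Friday, Dec 12, 2025, skipping weekends — Dec 15, Dec 16, Dec 17 — lands on Wednesday, Dec 17, 2025.
The last day of the response period: Dec 17, 2025 + 42 days = Jan 28, 2026.
The date on which the repair-or-replace obligation becomes due: 10 calendar days after Jan 28, 2026 is Feb 7, 2026.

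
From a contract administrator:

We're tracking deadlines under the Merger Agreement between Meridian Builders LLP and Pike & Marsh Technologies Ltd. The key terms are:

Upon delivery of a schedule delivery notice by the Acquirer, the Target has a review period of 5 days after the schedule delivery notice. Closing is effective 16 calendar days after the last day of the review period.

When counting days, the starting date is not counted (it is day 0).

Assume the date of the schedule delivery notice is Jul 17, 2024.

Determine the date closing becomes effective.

The last day of the review period: 5 calendar days after Jul 17, 2024 is Jul 22, 2024.
The date closing becomes effective: 16 calendar days after Jul 22, 2024 is Aug 7, 2024.

Aug 7, 2024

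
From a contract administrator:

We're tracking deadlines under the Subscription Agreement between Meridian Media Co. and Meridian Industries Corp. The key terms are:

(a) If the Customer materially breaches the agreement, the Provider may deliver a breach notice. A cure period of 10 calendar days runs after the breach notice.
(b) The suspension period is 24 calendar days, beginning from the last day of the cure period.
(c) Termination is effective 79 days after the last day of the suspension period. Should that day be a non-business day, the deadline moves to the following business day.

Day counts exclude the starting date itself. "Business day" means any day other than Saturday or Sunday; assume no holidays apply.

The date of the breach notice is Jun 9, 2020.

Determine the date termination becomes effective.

Sep 30, 2020

The last day of the cure period: 10 calendar days after Jun 9, 2020 is Jun 19, 2020.
Adding 24 calendar days to Jun 19, 2020 gives Jul 13, 2020, which is the last day of the suspension period.
The date termination becomes effective: 79 calendar days after Jul 13, 2020 is Sep 30, 2020. Sep 30, 2020 is a Wednesday, so no roll-forward applies.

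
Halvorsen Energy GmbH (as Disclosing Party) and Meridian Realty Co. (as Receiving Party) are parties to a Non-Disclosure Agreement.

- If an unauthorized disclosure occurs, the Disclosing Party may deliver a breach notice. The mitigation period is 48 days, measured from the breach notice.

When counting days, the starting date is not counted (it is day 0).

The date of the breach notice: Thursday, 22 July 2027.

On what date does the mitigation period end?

The last day of the mitigation period: 22 July 2027 + 48 days = 8 September 2027.

8 September 2027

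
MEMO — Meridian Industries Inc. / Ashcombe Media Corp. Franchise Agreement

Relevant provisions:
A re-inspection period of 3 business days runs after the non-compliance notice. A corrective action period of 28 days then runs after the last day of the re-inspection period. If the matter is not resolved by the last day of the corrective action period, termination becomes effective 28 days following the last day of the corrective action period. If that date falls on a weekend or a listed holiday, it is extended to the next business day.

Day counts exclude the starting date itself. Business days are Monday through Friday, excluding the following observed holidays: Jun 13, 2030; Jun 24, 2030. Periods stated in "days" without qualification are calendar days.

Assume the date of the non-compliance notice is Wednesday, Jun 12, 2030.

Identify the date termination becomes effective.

Aug 13, 2030

The last day of the re-inspection period: counting 3 business days from Wednesday, Jun 12, 2030 (Jun 14, Jun 17, Jun 18, skipping weekends and the listed holiday on Jun 13) reaches Tuesday, Jun 18, 2030.
Adding 28 calendar days to Jun 18, 2030 gives Jul 16, 2030, which is the last day of the corrective action period.
The date termination becomes effective: 28 calendar days after Jul 16, 2030 is Aug 13, 2030. Aug 13, 2030 is a Tuesday and is not a listed holiday, so no roll-forward applies.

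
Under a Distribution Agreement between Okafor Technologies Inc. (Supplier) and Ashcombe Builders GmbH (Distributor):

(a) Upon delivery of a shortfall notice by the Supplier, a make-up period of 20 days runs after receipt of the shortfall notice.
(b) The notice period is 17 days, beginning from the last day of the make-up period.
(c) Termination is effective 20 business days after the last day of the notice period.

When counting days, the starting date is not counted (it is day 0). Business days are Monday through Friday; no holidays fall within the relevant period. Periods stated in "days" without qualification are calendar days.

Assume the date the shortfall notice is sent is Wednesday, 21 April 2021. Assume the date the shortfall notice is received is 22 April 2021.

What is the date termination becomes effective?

25 June 2021

The last day of the make-up period: 22 April 2021 + 20 days = 12 May 2021.
The last day of the notice period: 12 May 2021 + 17 days = 29 May 2021.
The date termination becomes effective: 20 business days after Saturday, 29 May 2021, skipping weekends — May 31, Jun 1, Jun 2, Jun 3, …, Jun 23, Jun 24, Jun 25 — lands on Friday, 25 June 2021.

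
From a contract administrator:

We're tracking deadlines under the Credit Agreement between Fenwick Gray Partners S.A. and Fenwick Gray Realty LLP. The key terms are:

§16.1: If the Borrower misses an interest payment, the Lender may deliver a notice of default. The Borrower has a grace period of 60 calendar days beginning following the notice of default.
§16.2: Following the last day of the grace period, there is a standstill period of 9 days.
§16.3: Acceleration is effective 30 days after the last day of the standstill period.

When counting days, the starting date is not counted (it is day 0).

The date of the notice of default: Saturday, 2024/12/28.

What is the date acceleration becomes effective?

2025/04/06

Adding 60 calendar days to 2024/12/28 gives 2025/02/26, which is the last day of the grace period.
The last day of the standstill period: 9 calendar days after 2025/02/26 is 2025/03/07.
Adding 30 calendar days to 2025/03/07 gives 2025/04/06, which is the date acceleration becomes effective.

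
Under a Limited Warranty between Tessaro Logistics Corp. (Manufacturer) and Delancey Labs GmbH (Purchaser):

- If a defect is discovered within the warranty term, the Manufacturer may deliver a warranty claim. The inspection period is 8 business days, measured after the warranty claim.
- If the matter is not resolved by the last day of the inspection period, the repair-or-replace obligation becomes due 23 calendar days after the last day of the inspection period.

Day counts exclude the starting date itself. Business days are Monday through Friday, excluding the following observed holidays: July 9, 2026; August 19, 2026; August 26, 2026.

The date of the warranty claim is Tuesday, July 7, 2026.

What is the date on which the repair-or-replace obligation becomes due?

The last day of the inspection period: counting 8 business days from Tuesday, July 7, 2026 (Jul 8, Jul 10, Jul 13, Jul 14, Jul 15, Jul 16, Jul 17, Jul 20, skipping weekends and the listed holiday on Jul 9) reaches Monday, July 20, 2026.
The date on which the repair-or-replace obligation becomes due: July 20, 2026 + 23 days = August 12, 2026.

August 12, 2026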